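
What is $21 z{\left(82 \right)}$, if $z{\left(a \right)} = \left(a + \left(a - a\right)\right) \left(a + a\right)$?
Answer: $282408$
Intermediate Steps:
$z{\left(a \right)} = 2 a^{2}$ ($z{\left(a \right)} = \left(a + 0\right) 2 a = a 2 a = 2 a^{2}$)
$21 z{\left(82 \right)} = 21 \cdot 2 \cdot 82^{2} = 21 \cdot 2 \cdot 6724 = 21 \cdot 13448 = 282408$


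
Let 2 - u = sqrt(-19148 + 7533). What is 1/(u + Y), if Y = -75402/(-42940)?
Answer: 1731362270/5360563824381 + 460960900*I*sqrt(11615)/5360563824381 ≈ 0.00032298 + 0.0092675*I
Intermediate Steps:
u = 2 - I*sqrt(11615) (u = 2 - sqrt(-19148 + 7533) = 2 - sqrt(-11615) = 2 - I*sqrt(11615) ≈ 2.0 - 107.77*I)
Y = 37701/21470 (Y = -75402*(-1/42940) = 37701/21470 ≈ 1.7560)
1/(u + Y) = 1/((2 - I*sqrt(11615)) + 37701/21470) = 1/(80641/21470 - I*sqrt(11615))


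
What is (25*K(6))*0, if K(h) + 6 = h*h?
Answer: 0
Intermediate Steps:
K(h) = -6 + h² (K(h) = -6 + h*h = -6 + h²)
(25*K(6))*0 = (25*(-6 + 6²))*0 = (25*(-6 + 36))*0 = (25*30)*0 = 750*0 = 0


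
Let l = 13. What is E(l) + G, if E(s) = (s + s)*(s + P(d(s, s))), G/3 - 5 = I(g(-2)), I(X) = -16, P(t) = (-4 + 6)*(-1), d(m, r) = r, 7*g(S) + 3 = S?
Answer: 253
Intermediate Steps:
g(S) = -3/7 + S/7
P(t) = -2 (P(t) = 2*(-1) = -2)
G = -33 (G = 15 + 3*(-16) = 15 - 48 = -33)
E(s) = 2*s*(-2 + s) (E(s) = (s + s)*(s - 2) = (2*s)*(-2 + s) = 2*s*(-2 + s))
E(l) + G = 2*13*(-2 + 13) - 33 = 2*13*11 - 33 = 286 - 33 = 253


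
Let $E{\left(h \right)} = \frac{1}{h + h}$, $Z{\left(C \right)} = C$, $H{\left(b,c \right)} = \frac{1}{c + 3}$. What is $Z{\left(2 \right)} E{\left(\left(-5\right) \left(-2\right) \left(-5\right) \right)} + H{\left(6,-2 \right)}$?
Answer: $\frac{49}{50} \approx 0.98$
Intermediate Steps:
$H{\left(b,c \right)} = \frac{1}{3 + c}$
$E{\left(h \right)} = \frac{1}{2 h}$
$Z{\left(2 \right)} E{\left(\left(-5\right) \left(-2\right) \left(-5\right) \right)} + H{\left(6,-2 \right)} = 2 \frac{1}{2 \left(-5\right) \left(-2\right) \left(-5\right)} + \frac{1}{3 - 2} = 2 \frac{1}{2 \cdot 10 \left(-5\right)} + 1^{-1} = 2 \frac{1}{2 \left(-50\right)} + 1 = 2 \cdot \frac{1}{2} \left(- \frac{1}{50}\right) + 1 = 2 \left(- \frac{1}{100}\right) + 1 = - \frac{1}{50} + 1 = \frac{49}{50}$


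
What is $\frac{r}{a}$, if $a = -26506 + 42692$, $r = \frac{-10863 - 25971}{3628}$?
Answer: $- \frac{18417}{29361404} \approx -0.00062725$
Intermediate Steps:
$r = - \frac{18417}{1814}$ ($r = \left(-36834\right) \frac{1}{3628} = - \frac{18417}{1814} \approx -10.153$)
$a = 16186$
$\frac{r}{a} = - \frac{18417}{1814 \cdot 16186} = \left(- \frac{18417}{1814}\right) \frac{1}{16186} = - \frac{18417}{29361404}$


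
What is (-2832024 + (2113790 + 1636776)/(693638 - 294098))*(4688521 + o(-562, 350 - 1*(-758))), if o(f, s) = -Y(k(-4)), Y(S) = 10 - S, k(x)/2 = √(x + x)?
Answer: -884177469520761889/66590 - 1131503118394*I*√2/99885 ≈ -1.3278e+13 - 1.602e+7*I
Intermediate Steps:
k(x) = 2*√2*√x (k(x) = 2*√(x + x) = 2*√(2*x) = 2*(√2*√x) = 2*√2*√x)
o(f, s) = -10 + 4*I*√2 (o(f, s) = -(10 - 2*√2*√(-4)) = -(10 - 2*√2*2*I) = -(10 - 4*I*√2) = -10 + 4*I*√2)
(-2832024 + (2113790 + 1636776)/(693638 - 294098))*(4688521 + o(-562, 350 - 1*(-758))) = (-2832024 + (2113790 + 1636776)/(693638 - 294098))*(4688521 + (-10 + 4*I*√2)) = (-2832024 + 3750566/399540)*(4688511 + 4*I*√2) = (-2832024 + 3750566*(1/399540))*(4688511 + 4*I*√2) = (-2832024 + 1875283/199770)*(4688511 + 4*I*√2) = -565751559197*(4688511 + 4*I*√2)/199770 = -884177469520761889/66590 - 1131503118394*I*√2/99885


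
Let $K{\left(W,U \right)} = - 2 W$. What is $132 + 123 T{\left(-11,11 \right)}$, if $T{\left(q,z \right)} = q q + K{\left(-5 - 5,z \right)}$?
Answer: $17475$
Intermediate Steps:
$T{\left(q,z \right)} = 20 + q^{2}$ ($T{\left(q,z \right)} = q q - 2 \left(-5 - 5\right) = q^{2} - 2 \left(-5 - 5\right) = q^{2} - -20 = q^{2} + 20 = 20 + q^{2}$)
$132 + 123 T{\left(-11,11 \right)} = 132 + 123 \left(20 + \left(-11\right)^{2}\right) = 132 + 123 \left(20 + 121\right) = 132 + 123 \cdot 141 = 132 + 17343 = 17475$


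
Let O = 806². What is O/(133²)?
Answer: 649636/17689 ≈ 36.725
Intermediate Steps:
O = 649636
O/(133²) = 649636/(133²) = 649636/17689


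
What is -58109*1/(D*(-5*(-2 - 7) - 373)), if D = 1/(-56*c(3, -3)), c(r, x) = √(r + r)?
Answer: -406763*√6/41 ≈ -24302.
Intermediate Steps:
c(r, x) = √2*√r (c(r, x) = √(2*r) = √2*√r)
D = -√6/336 (D = 1/(-56*√2*√3) = 1/(-56*√6) = -√6/336 ≈ -0.0072901)
-58109*1/(D*(-5*(-2 - 7) - 373)) = -58109*(-56*√6/(-5*(-2 - 7) - 373)) = -58109*(-56*√6/(-5*(-9) - 373)) = -58109*(-56*√6/(45 - 373)) = -58109*7*√6/41 = -406763*√6/41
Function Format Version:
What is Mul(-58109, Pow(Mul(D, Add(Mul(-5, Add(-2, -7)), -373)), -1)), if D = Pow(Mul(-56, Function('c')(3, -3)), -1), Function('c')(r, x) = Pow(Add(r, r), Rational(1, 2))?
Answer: Mul(Rational(-406763, 41), Pow(6, Rational(1, 2))) ≈ -24302.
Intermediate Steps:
Function('c')(r, x) = Mul(Pow(2, Rational(1, 2)), Pow(r, Rational(1, 2))) (Function('c')(r, x) = Pow(Mul(2, r), Rational(1, 2)) = Mul(Pow(2, Rational(1, 2)), Pow(r, Rational(1, 2))))
D = Mul(Rational(-1, 336), Pow(6, Rational(1, 2))) (D = Pow(Mul(-56, Mul(Pow(2, Rational(1, 2)), Pow(3, Rational(1, 2)))), -1) = Pow(Mul(-56, Pow(6, Rational(1, 2))), -1) = Mul(Rational(-1, 336), Pow(6, Rational(1, 2))) ≈ -0.0072901)
Mul(-58109, Pow(Mul(D, Add(Mul(-5, Add(-2, -7)), -373)), -1)) = Mul(-58109, Pow(Mul(Mul(Rational(-1, 336), Pow(6, Rational(1, 2))), Add(Mul(-5, Add(-2, -7)), -373)), -1)) = Mul(-58109, Pow(Mul(Mul(Rational(-1, 336), Pow(6, Rational(1, 2))), Add(Mul(-5, -9), -373)), -1)) = Mul(-58109, Pow(Mul(Mul(Rational(-1, 336), Pow(6, Rational(1, 2))), Add(45, -373)), -1)) = Mul(-58109, Pow(Mul(Mul(Rational(-1, 336), Pow(6, Rational(1, 2))), -328), -1)) = Mul(-58109, Pow(Mul(Rational(41, 42), Pow(6, Rational(1, 2))), -1)) = Mul(-58109, Mul(Rational(7, 41), Pow(6, Rational(1, 2)))) = Mul(Rational(-406763, 41), Pow(6, Rational(1, 2)))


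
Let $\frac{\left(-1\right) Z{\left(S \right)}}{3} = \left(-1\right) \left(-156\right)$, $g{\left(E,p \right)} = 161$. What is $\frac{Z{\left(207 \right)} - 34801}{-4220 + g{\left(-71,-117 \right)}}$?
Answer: $\frac{35269}{4059} \approx 8.6891$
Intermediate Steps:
$Z{\left(S \right)} = -468$ ($Z{\left(S \right)} = - 3 \left(\left(-1\right) \left(-156\right)\right) = \left(-3\right) 156 = -468$)
$\frac{Z{\left(207 \right)} - 34801}{-4220 + g{\left(-71,-117 \right)}} = \frac{-468 - 34801}{-4220 + 161} = - \frac{35269}{-4059} = \left(-35269\right) \left(- \frac{1}{4059}\right) = \frac{35269}{4059}$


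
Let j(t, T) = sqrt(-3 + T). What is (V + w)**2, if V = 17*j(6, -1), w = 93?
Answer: 7493 + 6324*I ≈ 7493.0 + 6324.0*I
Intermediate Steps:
V = 34*I (V = 17*sqrt(-3 - 1) = 17*sqrt(-4) = 17*(2*I) = 34*I ≈ 34.0*I)
(V + w)**2 = (34*I + 93)**2 = (93 + 34*I)**2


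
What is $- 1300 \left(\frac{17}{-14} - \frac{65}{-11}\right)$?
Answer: $- \frac{469950}{77} \approx -6103.3$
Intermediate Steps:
$- 1300 \left(\frac{17}{-14} - \frac{65}{-11}\right) = - 1300 \left(17 \left(- \frac{1}{14}\right) - - \frac{65}{11}\right) = - 1300 \left(- \frac{17}{14} + \frac{65}{11}\right) = \left(-1300\right) \frac{723}{154} = - \frac{469950}{77}$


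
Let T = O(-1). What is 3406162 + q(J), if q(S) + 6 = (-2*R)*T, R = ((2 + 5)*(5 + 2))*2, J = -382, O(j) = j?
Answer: 3406352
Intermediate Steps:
T = -1
R = 98 (R = (7*7)*2 = 49*2 = 98)
q(S) = 190 (q(S) = -6 - 2*98*(-1) = -6 - 196*(-1) = -6 + 196 = 190)
3406162 + q(J) = 3406162 + 190 = 3406352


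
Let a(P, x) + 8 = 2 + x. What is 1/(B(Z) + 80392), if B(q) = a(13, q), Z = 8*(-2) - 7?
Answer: 1/80363 ≈ 1.2444e-5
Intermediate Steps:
Z = -23 (Z = -16 - 7 = -23)
a(P, x) = -6 + x (a(P, x) = -8 + (2 + x) = -6 + x)
B(q) = -6 + q
1/(B(Z) + 80392) = 1/((-6 - 23) + 80392) = 1/(-29 + 80392) = 1/80363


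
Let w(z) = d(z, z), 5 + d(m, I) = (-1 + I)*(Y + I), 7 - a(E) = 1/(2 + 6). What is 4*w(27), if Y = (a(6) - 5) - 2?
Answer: 2775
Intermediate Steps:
a(E) = 55/8 (a(E) = 7 - 1/(2 + 6) = 7 - 1/8 = 55/8)
Y = -1/8 (Y = (55/8 - 5) - 2 = 15/8 - 2 = -1/8 ≈ -0.12500)
d(m, I) = -5 + (-1 + I)*(-1/8 + I)
w(z) = -39/8 + z**2 - 9*z/8
4*w(27) = 4*(-39/8 + 27**2 - 9/8*27) = 4*(-39/8 + 729 - 243/8) = 4*(2775/4) = 2775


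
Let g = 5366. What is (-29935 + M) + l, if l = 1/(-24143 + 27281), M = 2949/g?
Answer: -126012869413/4209627 ≈ -29934.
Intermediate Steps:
M = 2949/5366 ≈ 0.54957
l = 1/3138 ≈ 0.00031867
(-29935 + M) + l = (-29935 + 2949/5366) + 1/3138 = -160628261/5366 + 1/3138 = -126012869413/4209627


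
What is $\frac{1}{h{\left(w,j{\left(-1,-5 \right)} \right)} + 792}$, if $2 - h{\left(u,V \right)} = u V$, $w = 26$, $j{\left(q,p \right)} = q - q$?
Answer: $\frac{1}{794} \approx 0.0012594$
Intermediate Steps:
$j{\left(q,p \right)} = 0$
$h{\left(u,V \right)} = 2 - V u$ ($h{\left(u,V \right)} = 2 - u V = 2 - V u$)
$\frac{1}{h{\left(w,j{\left(-1,-5 \right)} \right)} + 792} = \frac{1}{\left(2 - 0 \cdot 26\right) + 792} = \frac{1}{\left(2 + 0\right) + 792} = \frac{1}{2 + 792} = \frac{1}{794}$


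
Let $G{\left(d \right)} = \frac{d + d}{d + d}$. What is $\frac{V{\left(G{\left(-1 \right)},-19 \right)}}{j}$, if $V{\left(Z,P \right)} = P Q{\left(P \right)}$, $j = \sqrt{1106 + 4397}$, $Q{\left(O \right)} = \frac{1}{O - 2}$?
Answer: $\frac{19 \sqrt{5503}}{115563} \approx 0.012196$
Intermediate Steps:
$Q{\left(O \right)} = \frac{1}{-2 + O}$
$G{\left(d \right)} = 1$ ($G{\left(d \right)} = \frac{2 d}{2 d} = 2 d \frac{1}{2 d} = 1$)
$j = \sqrt{5503} \approx 74.182$
$V{\left(Z,P \right)} = \frac{P}{-2 + P}$
$\frac{V{\left(G{\left(-1 \right)},-19 \right)}}{j} = \frac{\left(-19\right) \frac{1}{-2 - 19}}{\sqrt{5503}} = - \frac{19}{-21} \frac{\sqrt{5503}}{5503} = \left(-19\right) \left(- \frac{1}{21}\right) \frac{\sqrt{5503}}{5503} = \frac{19 \frac{\sqrt{5503}}{5503}}{21} = \frac{19 \sqrt{5503}}{115563}$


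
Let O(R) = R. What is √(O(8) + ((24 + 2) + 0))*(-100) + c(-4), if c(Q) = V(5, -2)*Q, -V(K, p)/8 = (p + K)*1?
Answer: 96 - 100*√34 ≈ -487.10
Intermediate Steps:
V(K, p) = -8*K - 8*p (V(K, p) = -8*(p + K) = -8*(K + p) = -8*K - 8*p)
c(Q) = -24*Q (c(Q) = (-8*5 - 8*(-2))*Q = (-40 + 16)*Q = -24*Q)
√(O(8) + ((24 + 2) + 0))*(-100) + c(-4) = √(8 + ((24 + 2) + 0))*(-100) - 24*(-4) = √(8 + (26 + 0))*(-100) + 96 = √(8 + 26)*(-100) + 96 = √34*(-100) + 96 = -100*√34 + 96 = 96 - 100*√34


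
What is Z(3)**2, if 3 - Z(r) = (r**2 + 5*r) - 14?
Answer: 49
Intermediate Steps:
Z(r) = 17 - r**2 - 5*r (Z(r) = 3 - ((r**2 + 5*r) - 14) = 3 - (-14 + r**2 + 5*r) = 3 + (14 - r**2 - 5*r) = 17 - r**2 - 5*r)
Z(3)**2 = (17 - 1*3**2 - 5*3)**2 = (17 - 1*9 - 15)**2 = (17 - 9 - 15)**2 = (-7)**2 = 49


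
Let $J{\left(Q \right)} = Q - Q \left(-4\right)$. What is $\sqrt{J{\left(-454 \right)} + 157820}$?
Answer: $5 \sqrt{6222} \approx 394.4$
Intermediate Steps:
$J{\left(Q \right)} = 5 Q$ ($J{\left(Q \right)} = Q - - 4 Q = Q + 4 Q = 5 Q$)
$\sqrt{J{\left(-454 \right)} + 157820} = \sqrt{5 \left(-454\right) + 157820} = \sqrt{-2270 + 157820} = \sqrt{155550} = 5 \sqrt{6222}$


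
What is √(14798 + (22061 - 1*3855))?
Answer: 2*√8251 ≈ 181.67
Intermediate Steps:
√(14798 + (22061 - 1*3855)) = √(14798 + (22061 - 3855)) = √(14798 + 18206) = √33004 = 2*√8251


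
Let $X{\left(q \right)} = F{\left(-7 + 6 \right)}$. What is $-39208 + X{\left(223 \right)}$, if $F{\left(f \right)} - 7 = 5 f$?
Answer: $-39206$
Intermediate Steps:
$F{\left(f \right)} = 7 + 5 f$
$X{\left(q \right)} = 2$ ($X{\left(q \right)} = 7 + 5 \left(-7 + 6\right) = 7 + 5 \left(-1\right) = 7 - 5 = 2$)
$-39208 + X{\left(223 \right)} = -39208 + 2 = -39206$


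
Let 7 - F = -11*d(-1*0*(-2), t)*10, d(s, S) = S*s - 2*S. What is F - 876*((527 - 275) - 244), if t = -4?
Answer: -6121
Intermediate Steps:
d(s, S) = -2*S + S*s
F = 887 (F = 7 - (-(-44)*(-2 - 1*0*(-2)))*10 = 7 - (-(-44)*(-2 + 0*(-2)))*10 = 7 - (-(-44)*(-2 + 0))*10 = 7 - (-(-44)*(-2))*10 = 7 - (-11*8)*10 = 7 - (-88)*10 = 7 - 1*(-880) = 7 + 880 = 887)
F - 876*((527 - 275) - 244) = 887 - 876*((527 - 275) - 244) = 887 - 876*(252 - 244) = 887 - 876*8 = 887 - 7008 = -6121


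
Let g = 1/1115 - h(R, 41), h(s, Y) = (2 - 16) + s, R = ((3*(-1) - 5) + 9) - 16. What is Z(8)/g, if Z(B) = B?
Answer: 1115/4042 ≈ 0.27585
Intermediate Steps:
R = -15 (R = ((-3 - 5) + 9) - 16 = (-8 + 9) - 16 = 1 - 16 = -15)
h(s, Y) = -14 + s
g = 32336/1115 (g = 1/1115 - (-14 - 15) = 1/1115 - 1*(-29) = 1/1115 + 29 = 32336/1115 ≈ 29.001)
Z(8)/g = 8/(32336/1115) = 8*(1115/32336) = 1115/4042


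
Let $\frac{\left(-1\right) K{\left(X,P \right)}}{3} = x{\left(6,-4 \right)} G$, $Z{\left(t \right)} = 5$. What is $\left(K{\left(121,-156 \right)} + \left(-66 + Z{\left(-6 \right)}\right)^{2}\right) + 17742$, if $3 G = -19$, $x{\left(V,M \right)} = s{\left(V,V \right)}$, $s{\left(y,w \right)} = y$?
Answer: $21577$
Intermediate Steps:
$x{\left(V,M \right)} = V$
$G = - \frac{19}{3}$ ($G = \frac{1}{3} \left(-19\right) = - \frac{19}{3} \approx -6.3333$)
$K{\left(X,P \right)} = 114$ ($K{\left(X,P \right)} = - 3 \cdot 6 \left(- \frac{19}{3}\right) = \left(-3\right) \left(-38\right) = 114$)
$\left(K{\left(121,-156 \right)} + \left(-66 + Z{\left(-6 \right)}\right)^{2}\right) + 17742 = \left(114 + \left(-66 + 5\right)^{2}\right) + 17742 = \left(114 + \left(-61\right)^{2}\right) + 17742 = \left(114 + 3721\right) + 17742 = 3835 + 17742 = 21577$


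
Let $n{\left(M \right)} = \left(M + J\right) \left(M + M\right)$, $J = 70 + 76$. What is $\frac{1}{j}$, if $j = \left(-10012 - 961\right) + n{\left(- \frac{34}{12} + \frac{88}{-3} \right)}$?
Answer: $- \frac{18}{329333} \approx -5.4656 \cdot 10^{-5}$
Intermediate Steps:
$J = 146$
$n{\left(M \right)} = 2 M \left(146 + M\right)$ ($n{\left(M \right)} = \left(M + 146\right) \left(M + M\right) = \left(146 + M\right) 2 M = 2 M \left(146 + M\right)$)
$j = - \frac{329333}{18}$ ($j = \left(-10012 - 961\right) + 2 \left(- \frac{34}{12} + \frac{88}{-3}\right) \left(146 + \left(- \frac{34}{12} + \frac{88}{-3}\right)\right) = -10973 + 2 \left(\left(-34\right) \frac{1}{12} + 88 \left(- \frac{1}{3}\right)\right) \left(146 + \left(\left(-34\right) \frac{1}{12} + 88 \left(- \frac{1}{3}\right)\right)\right) = -10973 + 2 \left(- \frac{17}{6} - \frac{88}{3}\right) \left(146 - \frac{193}{6}\right) = -10973 + 2 \left(- \frac{193}{6}\right) \left(146 - \frac{193}{6}\right) = -10973 + 2 \left(- \frac{193}{6}\right) \frac{683}{6} = -10973 - \frac{131819}{18} = - \frac{329333}{18} \approx -18296.0$)
$\frac{1}{j} = \frac{1}{- \frac{329333}{18}} = - \frac{18}{329333}$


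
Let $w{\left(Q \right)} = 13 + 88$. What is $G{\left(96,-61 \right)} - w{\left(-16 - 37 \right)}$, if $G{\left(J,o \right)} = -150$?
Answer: $-251$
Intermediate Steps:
$w{\left(Q \right)} = 101$
$G{\left(96,-61 \right)} - w{\left(-16 - 37 \right)} = -150 - 101 = -251$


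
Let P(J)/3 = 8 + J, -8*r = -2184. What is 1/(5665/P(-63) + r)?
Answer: 3/716 ≈ 0.0041899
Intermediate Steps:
r = 273 (r = -⅛*(-2184) = 273)
P(J) = 24 + 3*J (P(J) = 3*(8 + J) = 24 + 3*J)
1/(5665/P(-63) + r) = 1/(5665/(24 + 3*(-63)) + 273) = 1/(5665/(24 - 189) + 273) = 1/(5665/(-165) + 273) = 1/(5665*(-1/165) + 273) = 1/(-103/3 + 273) = 1/(716/3) = 3/716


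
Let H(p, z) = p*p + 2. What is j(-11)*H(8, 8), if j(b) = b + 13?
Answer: 132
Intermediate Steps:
j(b) = 13 + b
H(p, z) = 2 + p² (H(p, z) = p² + 2 = 2 + p²)
j(-11)*H(8, 8) = (13 - 11)*(2 + 8²) = 2*(2 + 64) = 2*66 = 132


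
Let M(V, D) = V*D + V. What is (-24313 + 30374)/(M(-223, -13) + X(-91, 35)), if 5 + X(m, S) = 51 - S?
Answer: 6061/2687 ≈ 2.2557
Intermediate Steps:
X(m, S) = 46 - S (X(m, S) = -5 + (51 - S) = 46 - S)
M(V, D) = V + D*V (M(V, D) = D*V + V = V + D*V)
(-24313 + 30374)/(M(-223, -13) + X(-91, 35)) = (-24313 + 30374)/(-223*(1 - 13) + (46 - 1*35)) = 6061/(-223*(-12) + (46 - 35)) = 6061/(2676 + 11) = 6061/2687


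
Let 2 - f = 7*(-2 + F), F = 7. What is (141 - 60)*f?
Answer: -2673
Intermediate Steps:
f = -33 (f = 2 - 7*(-2 + 7) = 2 - 7*5 = 2 - 1*35 = 2 - 35 = -33)
(141 - 60)*f = (141 - 60)*(-33) = 81*(-33) = -2673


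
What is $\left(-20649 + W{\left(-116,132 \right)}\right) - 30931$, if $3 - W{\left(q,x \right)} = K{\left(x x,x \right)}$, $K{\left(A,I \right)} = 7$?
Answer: $-51584$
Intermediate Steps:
$W{\left(q,x \right)} = -4$ ($W{\left(q,x \right)} = 3 - 7 = -4$)
$\left(-20649 + W{\left(-116,132 \right)}\right) - 30931 = \left(-20649 - 4\right) - 30931 = -20653 - 30931 = -51584$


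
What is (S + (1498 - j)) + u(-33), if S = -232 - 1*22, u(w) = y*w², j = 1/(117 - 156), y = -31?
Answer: -1268084/39 ≈ -32515.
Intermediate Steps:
j = -1/39 (j = 1/(-39) = -1/39 ≈ -0.025641)
u(w) = -31*w²
S = -254 (S = -232 - 22 = -254)
(S + (1498 - j)) + u(-33) = (-254 + (1498 - 1*(-1/39))) - 31*(-33)² = (-254 + (1498 + 1/39)) - 31*1089 = (-254 + 58423/39) - 33759 = 48517/39 - 33759 = -1268084/39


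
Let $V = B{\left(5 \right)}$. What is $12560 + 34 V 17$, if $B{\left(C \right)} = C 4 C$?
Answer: $70360$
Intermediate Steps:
$B{\left(C \right)} = 4 C^{2}$ ($B{\left(C \right)} = 4 C C = 4 C^{2}$)
$V = 100$ ($V = 4 \cdot 5^{2} = 4 \cdot 25 = 100$)
$12560 + 34 V 17 = 12560 + 34 \cdot 100 \cdot 17 = 12560 + 3400 \cdot 17 = 12560 + 57800 = 70360$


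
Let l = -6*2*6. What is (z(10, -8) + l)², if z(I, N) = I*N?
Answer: 23104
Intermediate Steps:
l = -72 (l = -12*6 = -72)
(z(10, -8) + l)² = (10*(-8) - 72)² = (-80 - 72)² = (-152)² = 23104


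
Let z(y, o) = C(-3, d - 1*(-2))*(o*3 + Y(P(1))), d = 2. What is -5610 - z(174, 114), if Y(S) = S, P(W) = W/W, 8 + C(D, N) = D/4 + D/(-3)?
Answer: -11807/4 ≈ -2951.8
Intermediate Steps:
C(D, N) = -8 - D/12 (C(D, N) = -8 + (D/4 + D/(-3)) = -8 + (D*(¼) + D*(-⅓)) = -8 + (D/4 - D/3) = -8 - D/12)
P(W) = 1
z(y, o) = -31/4 - 93*o/4 (z(y, o) = (-8 - 1/12*(-3))*(o*3 + 1) = (-8 + ¼)*(3*o + 1) = -31*(1 + 3*o)/4 = -31/4 - 93*o/4)
-5610 - z(174, 114) = -5610 - (-31/4 - 93/4*114) = -5610 - (-31/4 - 5301/2) = -5610 - 1*(-10633/4) = -5610 + 10633/4 = -11807/4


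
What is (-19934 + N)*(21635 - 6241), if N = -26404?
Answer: -713327172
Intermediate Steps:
(-19934 + N)*(21635 - 6241) = (-19934 - 26404)*(21635 - 6241) = -46338*15394 = -713327172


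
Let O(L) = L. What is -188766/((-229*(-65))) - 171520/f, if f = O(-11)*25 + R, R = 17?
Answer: 1252186786/1920165 ≈ 652.13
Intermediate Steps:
f = -258 (f = -11*25 + 17 = -275 + 17 = -258)
-188766/((-229*(-65))) - 171520/f = -188766/((-229*(-65))) - 171520/(-258) = -188766/14885 - 171520*(-1/258) = -188766*1/14885 + 85760/129 = -188766/14885 + 85760/129 = 1252186786/1920165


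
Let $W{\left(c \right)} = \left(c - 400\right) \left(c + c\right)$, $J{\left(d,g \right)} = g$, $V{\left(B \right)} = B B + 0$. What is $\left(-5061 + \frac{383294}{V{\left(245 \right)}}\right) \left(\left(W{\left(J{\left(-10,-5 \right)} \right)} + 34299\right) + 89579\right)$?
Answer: $- \frac{38813768535368}{60025} \approx -6.4663 \cdot 10^{8}$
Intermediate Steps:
$V{\left(B \right)} = B^{2}$ ($V{\left(B \right)} = B^{2} + 0 = B^{2}$)
$W{\left(c \right)} = 2 c \left(-400 + c\right)$ ($W{\left(c \right)} = \left(-400 + c\right) 2 c = 2 c \left(-400 + c\right)$)
$\left(-5061 + \frac{383294}{V{\left(245 \right)}}\right) \left(\left(W{\left(J{\left(-10,-5 \right)} \right)} + 34299\right) + 89579\right) = \left(-5061 + \frac{383294}{245^{2}}\right) \left(\left(2 \left(-5\right) \left(-400 - 5\right) + 34299\right) + 89579\right) = \left(-5061 + \frac{383294}{60025}\right) \left(\left(2 \left(-5\right) \left(-405\right) + 34299\right) + 89579\right) = \left(-5061 + 383294 \cdot \frac{1}{60025}\right) \left(\left(4050 + 34299\right) + 89579\right) = \left(-5061 + \frac{383294}{60025}\right) \left(38349 + 89579\right) = \left(- \frac{303403231}{60025}\right) 127928 = - \frac{38813768535368}{60025}$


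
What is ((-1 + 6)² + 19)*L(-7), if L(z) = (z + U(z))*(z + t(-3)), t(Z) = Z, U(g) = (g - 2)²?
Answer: -32560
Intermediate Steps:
U(g) = (-2 + g)²
L(z) = (-3 + z)*(z + (-2 + z)²) (L(z) = (z + (-2 + z)²)*(z - 3) = (z + (-2 + z)²)*(-3 + z) = (-3 + z)*(z + (-2 + z)²))
((-1 + 6)² + 19)*L(-7) = ((-1 + 6)² + 19)*(-12 + (-7)³ - 6*(-7)² + 13*(-7)) = (5² + 19)*(-12 - 343 - 6*49 - 91) = (25 + 19)*(-12 - 343 - 294 - 91) = 44*(-740) = -32560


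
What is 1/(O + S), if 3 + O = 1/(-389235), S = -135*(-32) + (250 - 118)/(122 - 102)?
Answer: 77847/336579289 ≈ 0.00023129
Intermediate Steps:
S = 21633/5 (S = 4320 + 132/20 = 4320 + 132*(1/20) = 4320 + 33/5 = 21633/5 ≈ 4326.6)
O = -1167706/389235 (O = -3 + 1/(-389235) = -3 - 1/389235 = -1167706/389235 ≈ -3.0000)
1/(O + S) = 1/(-1167706/389235 + 21633/5) = 1/(336579289/77847) = 77847/336579289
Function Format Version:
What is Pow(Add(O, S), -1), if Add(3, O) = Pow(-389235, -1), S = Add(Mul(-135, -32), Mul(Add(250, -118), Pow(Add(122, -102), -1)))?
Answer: Rational(77847, 336579289) ≈ 0.00023129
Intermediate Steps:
S = Rational(21633, 5) (S = Add(4320, Mul(132, Pow(20, -1))) = Add(4320, Mul(132, Rational(1, 20))) = Add(4320, Rational(33, 5)) = Rational(21633, 5) ≈ 4326.6)
O = Rational(-1167706, 389235) (O = Add(-3, Pow(-389235, -1)) = Add(-3, Rational(-1, 389235)) = Rational(-1167706, 389235) ≈ -3.0000)
Pow(Add(O, S), -1) = Pow(Add(Rational(-1167706, 389235), Rational(21633, 5)), -1) = Pow(Rational(336579289, 77847), -1) = Rational(77847, 336579289)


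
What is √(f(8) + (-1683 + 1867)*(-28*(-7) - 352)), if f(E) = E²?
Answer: 4*I*√1790 ≈ 169.23*I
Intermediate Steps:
√(f(8) + (-1683 + 1867)*(-28*(-7) - 352)) = √(8² + (-1683 + 1867)*(-28*(-7) - 352)) = √(64 + 184*(196 - 352)) = √(64 + 184*(-156)) = √(64 - 28704) = √(-28640) = 4*I*√1790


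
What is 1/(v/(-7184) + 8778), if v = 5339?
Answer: 7184/63055813 ≈ 0.00011393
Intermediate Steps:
1/(v/(-7184) + 8778) = 1/(5339/(-7184) + 8778) = 1/(5339*(-1/7184) + 8778) = 1/(-5339/7184 + 8778) = 1/(63055813/7184) = 7184/63055813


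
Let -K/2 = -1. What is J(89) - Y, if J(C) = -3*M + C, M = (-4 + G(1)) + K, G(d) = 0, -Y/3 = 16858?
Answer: 50669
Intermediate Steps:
Y = -50574 (Y = -3*16858 = -50574)
K = 2 (K = -2*(-1) = 2)
M = -2 (M = (-4 + 0) + 2 = -4 + 2 = -2)
J(C) = 6 + C (J(C) = -3*(-2) + C = 6 + C)
J(89) - Y = (6 + 89) - 1*(-50574) = 95 + 50574 = 50669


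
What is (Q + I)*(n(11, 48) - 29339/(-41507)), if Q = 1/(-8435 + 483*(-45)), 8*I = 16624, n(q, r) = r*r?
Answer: 5997329126950953/1252266190 ≈ 4.7892e+6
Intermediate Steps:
n(q, r) = r²
I = 2078 (I = (⅛)*16624 = 2078)
Q = -1/30170 (Q = 1/(-8435 - 21735) = 1/(-30170) = -1/30170 ≈ -3.3146e-5)
(Q + I)*(n(11, 48) - 29339/(-41507)) = (-1/30170 + 2078)*(48² - 29339/(-41507)) = 62693259*(2304 - 29339*(-1/41507))/30170 = 62693259*(2304 + 29339/41507)/30170 = (62693259/30170)*(95661467/41507) = 5997329126950953/1252266190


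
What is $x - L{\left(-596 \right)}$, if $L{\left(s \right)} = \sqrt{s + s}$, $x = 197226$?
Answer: $197226 - 2 i \sqrt{298} \approx 1.9723 \cdot 10^{5} - 34.525 i$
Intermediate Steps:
$L{\left(s \right)} = \sqrt{2} \sqrt{s}$ ($L{\left(s \right)} = \sqrt{2 s} = \sqrt{2} \sqrt{s}$)
$x - L{\left(-596 \right)} = 197226 - \sqrt{2} \sqrt{-596} = 197226 - \sqrt{2} \cdot 2 i \sqrt{149} = 197226 - 2 i \sqrt{298}$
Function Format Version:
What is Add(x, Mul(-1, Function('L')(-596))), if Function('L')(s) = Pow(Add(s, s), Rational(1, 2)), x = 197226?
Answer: Add(197226, Mul(-2, I, Pow(298, Rational(1, 2)))) ≈ Add(1.9723e+5, Mul(-34.525, I))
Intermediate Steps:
Function('L')(s) = Mul(Pow(2, Rational(1, 2)), Pow(s, Rational(1, 2))) (Function('L')(s) = Pow(Mul(2, s), Rational(1, 2)) = Mul(Pow(2, Rational(1, 2)), Pow(s, Rational(1, 2))))
Add(x, Mul(-1, Function('L')(-596))) = Add(197226, Mul(-1, Mul(Pow(2, Rational(1, 2)), Pow(-596, Rational(1, 2))))) = Add(197226, Mul(-1, Mul(Pow(2, Rational(1, 2)), Mul(2, I, Pow(149, Rational(1, 2)))))) = Add(197226, Mul(-1, Mul(2, I, Pow(298, Rational(1, 2))))) = Add(197226, Mul(-2, I, Pow(298, Rational(1, 2))))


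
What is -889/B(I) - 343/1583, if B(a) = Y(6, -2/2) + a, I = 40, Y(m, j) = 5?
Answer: -1422722/71235 ≈ -19.972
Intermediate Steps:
B(a) = 5 + a
-889/B(I) - 343/1583 = -889/(5 + 40) - 343/1583 = -889/45 - 343*1/1583 = -889*1/45 - 343/1583 = -889/45 - 343/1583 = -1422722/71235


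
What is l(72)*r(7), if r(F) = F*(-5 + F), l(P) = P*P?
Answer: 72576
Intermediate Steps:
l(P) = P²
l(72)*r(7) = 72²*(7*(-5 + 7)) = 5184*(7*2) = 5184*14 = 72576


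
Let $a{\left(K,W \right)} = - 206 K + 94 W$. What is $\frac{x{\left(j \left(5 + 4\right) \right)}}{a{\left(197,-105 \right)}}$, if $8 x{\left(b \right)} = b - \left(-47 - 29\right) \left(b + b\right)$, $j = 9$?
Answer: $- \frac{12393}{403616} \approx -0.030705$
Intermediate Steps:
$x{\left(b \right)} = \frac{153 b}{8}$ ($x{\left(b \right)} = \frac{b - \left(-47 - 29\right) \left(b + b\right)}{8} = \frac{b - - 76 \cdot 2 b}{8} = \frac{b - - 152 b}{8} = \frac{b + 152 b}{8} = \frac{153 b}{8}$)
$\frac{x{\left(j \left(5 + 4\right) \right)}}{a{\left(197,-105 \right)}} = \frac{\frac{153}{8} \cdot 9 \left(5 + 4\right)}{\left(-206\right) 197 + 94 \left(-105\right)} = \frac{\frac{153}{8} \cdot 9 \cdot 9}{-40582 - 9870} = \frac{\frac{153}{8} \cdot 81}{-50452} = \frac{12393}{8} \left(- \frac{1}{50452}\right) = - \frac{12393}{403616}$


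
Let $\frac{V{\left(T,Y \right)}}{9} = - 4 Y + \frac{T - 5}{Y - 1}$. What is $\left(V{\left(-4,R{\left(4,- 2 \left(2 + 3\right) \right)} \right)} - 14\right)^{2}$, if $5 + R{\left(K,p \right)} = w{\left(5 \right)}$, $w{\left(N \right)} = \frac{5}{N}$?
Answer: $\frac{534361}{25} \approx 21374.0$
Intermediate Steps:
$R{\left(K,p \right)} = -4$ ($R{\left(K,p \right)} = -5 + \frac{5}{5} = -5 + 5 \cdot \frac{1}{5} = -5 + 1 = -4$)
$V{\left(T,Y \right)} = - 36 Y + \frac{9 \left(-5 + T\right)}{-1 + Y}$ ($V{\left(T,Y \right)} = 9 \left(- 4 Y + \frac{T - 5}{Y - 1}\right) = 9 \left(- 4 Y + \frac{-5 + T}{-1 + Y}\right) = - 36 Y + \frac{9 \left(-5 + T\right)}{-1 + Y}$)
$\left(V{\left(-4,R{\left(4,- 2 \left(2 + 3\right) \right)} \right)} - 14\right)^{2} = \left(\frac{9 \left(-5 - 4 - 4 \left(-4\right)^{2} + 4 \left(-4\right)\right)}{-1 - 4} - 14\right)^{2} = \left(\frac{9 \left(-5 - 4 - 64 - 16\right)}{-5} - 14\right)^{2} = \left(9 \left(- \frac{1}{5}\right) \left(-5 - 4 - 64 - 16\right) - 14\right)^{2} = \left(9 \left(- \frac{1}{5}\right) \left(-89\right) - 14\right)^{2} = \left(\frac{801}{5} - 14\right)^{2} = \left(\frac{731}{5}\right)^{2} = \frac{534361}{25}$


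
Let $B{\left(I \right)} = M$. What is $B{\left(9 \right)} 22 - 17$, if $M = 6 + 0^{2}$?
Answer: $115$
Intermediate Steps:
$M = 6$ ($M = 6 + 0 = 6$)
$B{\left(I \right)} = 6$
$B{\left(9 \right)} 22 - 17 = 6 \cdot 22 - 17 = 132 - 17 = 115$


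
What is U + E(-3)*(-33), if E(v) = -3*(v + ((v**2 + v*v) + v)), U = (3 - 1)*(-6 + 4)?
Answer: 1184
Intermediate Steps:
U = -4 (U = 2*(-2) = -4)
E(v) = -6*v - 6*v**2 (E(v) = -3*(v + ((v**2 + v**2) + v)) = -3*(v + (2*v**2 + v)) = -3*(v + (v + 2*v**2)) = -3*(2*v + 2*v**2) = -6*v - 6*v**2)
U + E(-3)*(-33) = -4 - 6*(-3)*(1 - 3)*(-33) = -4 - 6*(-3)*(-2)*(-33) = -4 - 36*(-33) = -4 + 1188 = 1184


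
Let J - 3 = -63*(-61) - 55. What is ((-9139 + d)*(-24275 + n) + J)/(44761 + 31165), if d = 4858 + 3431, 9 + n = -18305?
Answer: 36204441/75926 ≈ 476.84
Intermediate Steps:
n = -18314 (n = -9 - 18305 = -18314)
d = 8289
J = 3791 (J = 3 + (-63*(-61) - 55) = 3 + (3843 - 55) = 3 + 3788 = 3791)
((-9139 + d)*(-24275 + n) + J)/(44761 + 31165) = ((-9139 + 8289)*(-24275 - 18314) + 3791)/(44761 + 31165) = (-850*(-42589) + 3791)/75926 = (36200650 + 3791)*(1/75926) = 36204441*(1/75926) = 36204441/75926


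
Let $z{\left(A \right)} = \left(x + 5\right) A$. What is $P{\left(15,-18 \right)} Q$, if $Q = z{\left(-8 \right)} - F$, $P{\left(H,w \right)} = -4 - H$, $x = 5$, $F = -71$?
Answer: $171$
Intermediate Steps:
$z{\left(A \right)} = 10 A$ ($z{\left(A \right)} = \left(5 + 5\right) A = 10 A$)
$Q = -9$ ($Q = 10 \left(-8\right) - -71 = -80 + 71 = -9$)
$P{\left(15,-18 \right)} Q = \left(-4 - 15\right) \left(-9\right) = \left(-19\right) \left(-9\right) = 171$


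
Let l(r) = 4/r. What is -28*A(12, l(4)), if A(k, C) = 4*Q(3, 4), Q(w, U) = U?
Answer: -448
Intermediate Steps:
A(k, C) = 16 (A(k, C) = 4*4 = 16)
-28*A(12, l(4)) = -28*16 = -448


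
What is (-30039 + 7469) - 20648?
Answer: -43218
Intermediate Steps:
(-30039 + 7469) - 20648 = -22570 - 20648 = -43218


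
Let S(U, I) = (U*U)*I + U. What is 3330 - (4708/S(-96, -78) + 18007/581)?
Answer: 344504808965/104426616 ≈ 3299.0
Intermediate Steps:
S(U, I) = U + I*U² (S(U, I) = U²*I + U = I*U² + U = U + I*U²)
3330 - (4708/S(-96, -78) + 18007/581) = 3330 - (4708/((-96*(1 - 78*(-96)))) + 18007/581) = 3330 - (4708/((-96*(1 + 7488))) + 18007*(1/581)) = 3330 - (4708/((-96*7489)) + 18007/581) = 3330 - (4708/(-718944) + 18007/581) = 3330 - (4708*(-1/718944) + 18007/581) = 3330 - (-1177/179736 + 18007/581) = 3330 - 1*3235822315/104426616 = 3330 - 3235822315/104426616 = 344504808965/104426616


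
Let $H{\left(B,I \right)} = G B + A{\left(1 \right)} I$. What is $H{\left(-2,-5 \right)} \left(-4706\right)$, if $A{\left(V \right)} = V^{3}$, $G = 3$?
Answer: $51766$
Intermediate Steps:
$H{\left(B,I \right)} = I + 3 B$ ($H{\left(B,I \right)} = 3 B + 1^{3} I = 3 B + 1 I = 3 B + I = I + 3 B$)
$H{\left(-2,-5 \right)} \left(-4706\right) = \left(-5 + 3 \left(-2\right)\right) \left(-4706\right) = \left(-5 - 6\right) \left(-4706\right) = \left(-11\right) \left(-4706\right) = 51766$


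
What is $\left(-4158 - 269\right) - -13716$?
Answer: $9289$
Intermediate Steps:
$\left(-4158 - 269\right) - -13716 = -4427 + \left(-621 + 14337\right) = -4427 + 13716 = 9289$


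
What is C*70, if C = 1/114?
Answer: 35/57 ≈ 0.61403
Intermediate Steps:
C = 1/114 ≈ 0.0087719
C*70 = (1/114)*70 = 35/57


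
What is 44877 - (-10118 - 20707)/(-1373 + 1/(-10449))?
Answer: 643504802781/14346478 ≈ 44855.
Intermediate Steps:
44877 - (-10118 - 20707)/(-1373 + 1/(-10449)) = 44877 - (-30825)/(-1373 - 1/10449) = 44877 - (-30825)/(-14346478/10449) = 44877 - (-30825)*(-10449)/14346478 = 44877 - 1*322090425/14346478 = 44877 - 322090425/14346478 = 643504802781/14346478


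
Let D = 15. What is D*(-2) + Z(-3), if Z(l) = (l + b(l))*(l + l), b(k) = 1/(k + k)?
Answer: -11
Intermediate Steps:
b(k) = 1/(2*k)
Z(l) = 2*l*(l + 1/(2*l)) (Z(l) = (l + 1/(2*l))*(l + l) = (l + 1/(2*l))*(2*l) = 2*l*(l + 1/(2*l)))
D*(-2) + Z(-3) = 15*(-2) + (1 + 2*(-3)²) = -30 + (1 + 2*9) = -30 + (1 + 18) = -30 + 19 = -11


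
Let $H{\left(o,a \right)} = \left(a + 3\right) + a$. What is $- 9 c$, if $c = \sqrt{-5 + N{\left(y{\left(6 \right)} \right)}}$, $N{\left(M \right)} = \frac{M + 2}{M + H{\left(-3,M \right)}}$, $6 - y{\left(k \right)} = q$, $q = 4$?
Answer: $- 3 i \sqrt{41} \approx - 19.209 i$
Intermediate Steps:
$y{\left(k \right)} = 2$ ($y{\left(k \right)} = 6 - 4 = 2$)
$H{\left(o,a \right)} = 3 + 2 a$ ($H{\left(o,a \right)} = \left(3 + a\right) + a = 3 + 2 a$)
$N{\left(M \right)} = \frac{2 + M}{3 + 3 M}$ ($N{\left(M \right)} = \frac{M + 2}{M + \left(3 + 2 M\right)} = \frac{2 + M}{3 + 3 M}$)
$c = \frac{i \sqrt{41}}{3}$ ($c = \sqrt{-5 + \frac{2 + 2}{3 \left(1 + 2\right)}} = \sqrt{-5 + \frac{1}{3} \cdot \frac{1}{3} \cdot 4} = \sqrt{-5 + \frac{4}{9}} = \sqrt{- \frac{41}{9}} = \frac{i \sqrt{41}}{3} \approx 2.1344 i$)
$- 9 c = - 9 \frac{i \sqrt{41}}{3} = - 3 i \sqrt{41}$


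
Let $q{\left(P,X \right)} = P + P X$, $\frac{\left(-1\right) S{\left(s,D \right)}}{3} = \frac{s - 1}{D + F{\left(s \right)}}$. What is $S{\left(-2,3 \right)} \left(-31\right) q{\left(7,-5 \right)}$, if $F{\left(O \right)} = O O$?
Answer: $1116$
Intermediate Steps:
$F{\left(O \right)} = O^{2}$
$S{\left(s,D \right)} = - \frac{3 \left(-1 + s\right)}{D + s^{2}}$ ($S{\left(s,D \right)} = - 3 \frac{s - 1}{D + s^{2}} = - 3 \frac{-1 + s}{D + s^{2}} = - \frac{3 \left(-1 + s\right)}{D + s^{2}}$)
$S{\left(-2,3 \right)} \left(-31\right) q{\left(7,-5 \right)} = \frac{3 \left(1 - -2\right)}{3 + \left(-2\right)^{2}} \left(-31\right) 7 \left(1 - 5\right) = \frac{3 \left(1 + 2\right)}{3 + 4} \left(-31\right) 7 \left(-4\right) = 3 \cdot \frac{1}{7} \cdot 3 \left(-31\right) \left(-28\right) = \frac{9}{7} \left(-31\right) \left(-28\right) = \left(- \frac{279}{7}\right) \left(-28\right) = 1116$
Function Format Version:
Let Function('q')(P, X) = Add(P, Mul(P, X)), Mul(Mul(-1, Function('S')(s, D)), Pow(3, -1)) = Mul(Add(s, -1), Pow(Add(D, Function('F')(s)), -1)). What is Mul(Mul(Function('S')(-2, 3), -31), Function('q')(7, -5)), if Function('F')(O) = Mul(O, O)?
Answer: 1116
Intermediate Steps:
Function('F')(O) = Pow(O, 2)
Function('S')(s, D) = Mul(-3, Pow(Add(D, Pow(s, 2)), -1), Add(-1, s)) (Function('S')(s, D) = Mul(-3, Mul(Add(s, -1), Pow(Add(D, Pow(s, 2)), -1))) = Mul(-3, Mul(Add(-1, s), Pow(Add(D, Pow(s, 2)), -1))) = Mul(-3, Mul(Pow(Add(D, Pow(s, 2)), -1), Add(-1, s))) = Mul(-3, Pow(Add(D, Pow(s, 2)), -1), Add(-1, s)))
Mul(Mul(Function('S')(-2, 3), -31), Function('q')(7, -5)) = Mul(Mul(Mul(3, Pow(Add(3, Pow(-2, 2)), -1), Add(1, Mul(-1, -2))), -31), Mul(7, Add(1, -5))) = Mul(Mul(Mul(3, Pow(Add(3, 4), -1), Add(1, 2)), -31), Mul(7, -4)) = Mul(Mul(Mul(3, Pow(7, -1), 3), -31), -28) = Mul(Mul(Mul(3, Rational(1, 7), 3), -31), -28) = Mul(Mul(Rational(9, 7), -31), -28) = Mul(Rational(-279, 7), -28) = 1116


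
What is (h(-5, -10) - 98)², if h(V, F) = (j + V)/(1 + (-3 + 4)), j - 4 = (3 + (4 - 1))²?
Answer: 25921/4 ≈ 6480.3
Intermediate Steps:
j = 40 (j = 4 + (3 + (4 - 1))² = 4 + (3 + 3)² = 4 + 6² = 4 + 36 = 40)
h(V, F) = 20 + V/2 (h(V, F) = (40 + V)/(1 + (-3 + 4)) = (40 + V)/(1 + 1) = (40 + V)/2 = (40 + V)*(½) = 20 + V/2)
(h(-5, -10) - 98)² = ((20 + (½)*(-5)) - 98)² = ((20 - 5/2) - 98)² = (35/2 - 98)² = (-161/2)² = 25921/4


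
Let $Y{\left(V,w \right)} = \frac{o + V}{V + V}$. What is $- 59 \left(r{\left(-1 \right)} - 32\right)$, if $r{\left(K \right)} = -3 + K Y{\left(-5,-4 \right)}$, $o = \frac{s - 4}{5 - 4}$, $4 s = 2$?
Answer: $\frac{42303}{20} \approx 2115.1$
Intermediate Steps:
$s = \frac{1}{2}$ ($s = \frac{1}{4} \cdot 2 = \frac{1}{2} \approx 0.5$)
$o = - \frac{7}{2}$ ($o = \frac{\frac{1}{2} - 4}{5 - 4} = - \frac{7}{2 \cdot 1} = \left(- \frac{7}{2}\right) 1 = - \frac{7}{2} \approx -3.5$)
$Y{\left(V,w \right)} = \frac{- \frac{7}{2} + V}{2 V}$ ($Y{\left(V,w \right)} = \frac{- \frac{7}{2} + V}{V + V} = \frac{- \frac{7}{2} + V}{2 V}$)
$r{\left(K \right)} = -3 + \frac{17 K}{20}$ ($r{\left(K \right)} = -3 + K \frac{-7 + 2 \left(-5\right)}{4 \left(-5\right)} = -3 + K \frac{1}{4} \left(- \frac{1}{5}\right) \left(-7 - 10\right) = -3 + K \frac{1}{4} \left(- \frac{1}{5}\right) \left(-17\right) = -3 + K \frac{17}{20} = -3 + \frac{17 K}{20}$)
$- 59 \left(r{\left(-1 \right)} - 32\right) = - 59 \left(\left(-3 + \frac{17}{20} \left(-1\right)\right) - 32\right) = - 59 \left(\left(-3 - \frac{17}{20}\right) - 32\right) = - 59 \left(- \frac{77}{20} - 32\right) = \left(-59\right) \left(- \frac{717}{20}\right) = \frac{42303}{20}$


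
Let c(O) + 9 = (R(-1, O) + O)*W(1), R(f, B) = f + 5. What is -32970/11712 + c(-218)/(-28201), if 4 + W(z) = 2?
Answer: -155782383/55048352 ≈ -2.8299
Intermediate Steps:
W(z) = -2 (W(z) = -4 + 2 = -2)
R(f, B) = 5 + f
c(O) = -17 - 2*O (c(O) = -9 + ((5 - 1) + O)*(-2) = -9 + (4 + O)*(-2) = -9 + (-8 - 2*O) = -17 - 2*O)
-32970/11712 + c(-218)/(-28201) = -32970/11712 + (-17 - 2*(-218))/(-28201) = -32970*1/11712 + (-17 + 436)*(-1/28201) = -5495/1952 + 419*(-1/28201) = -5495/1952 - 419/28201 = -155782383/55048352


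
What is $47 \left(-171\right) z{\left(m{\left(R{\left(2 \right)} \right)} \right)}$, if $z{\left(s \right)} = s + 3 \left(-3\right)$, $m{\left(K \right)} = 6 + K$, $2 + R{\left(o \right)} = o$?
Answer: $24111$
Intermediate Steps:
$R{\left(o \right)} = -2 + o$
$z{\left(s \right)} = -9 + s$ ($z{\left(s \right)} = s - 9 = -9 + s$)
$47 \left(-171\right) z{\left(m{\left(R{\left(2 \right)} \right)} \right)} = 47 \left(-171\right) \left(-9 + \left(6 + \left(-2 + 2\right)\right)\right) = - 8037 \left(-9 + \left(6 + 0\right)\right) = - 8037 \left(-9 + 6\right) = \left(-8037\right) \left(-3\right) = 24111$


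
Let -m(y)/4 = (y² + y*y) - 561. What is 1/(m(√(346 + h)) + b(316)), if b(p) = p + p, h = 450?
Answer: -1/3492 ≈ -0.00028637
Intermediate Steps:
b(p) = 2*p
m(y) = 2244 - 8*y² (m(y) = -4*((y² + y*y) - 561) = -4*((y² + y²) - 561) = -4*(2*y² - 561) = -4*(-561 + 2*y²) = 2244 - 8*y²)
1/(m(√(346 + h)) + b(316)) = 1/((2244 - 8*(√(346 + 450))²) + 2*316) = 1/((2244 - 8*(√796)²) + 632) = 1/((2244 - 8*(2*√199)²) + 632) = 1/((2244 - 8*796) + 632) = 1/((2244 - 6368) + 632) = 1/(-4124 + 632) = 1/(-3492) = -1/3492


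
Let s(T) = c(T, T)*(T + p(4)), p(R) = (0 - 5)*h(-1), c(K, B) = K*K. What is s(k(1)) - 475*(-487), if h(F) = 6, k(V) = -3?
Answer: 231028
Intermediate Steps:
c(K, B) = K**2
p(R) = -30 (p(R) = (0 - 5)*6 = -5*6 = -30)
s(T) = T**2*(-30 + T) (s(T) = T**2*(T - 30) = T**2*(-30 + T))
s(k(1)) - 475*(-487) = (-3)**2*(-30 - 3) - 475*(-487) = 9*(-33) + 231325 = -297 + 231325 = 231028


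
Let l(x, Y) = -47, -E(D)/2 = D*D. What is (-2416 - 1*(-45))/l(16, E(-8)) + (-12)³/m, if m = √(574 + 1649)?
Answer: 2371/47 - 576*√247/247 ≈ 13.797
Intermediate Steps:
E(D) = -2*D² (E(D) = -2*D*D = -2*D²)
m = 3*√247 (m = √2223 = 3*√247 ≈ 47.149)
(-2416 - 1*(-45))/l(16, E(-8)) + (-12)³/m = (-2416 - 1*(-45))/(-47) + (-12)³/((3*√247)) = (-2416 + 45)*(-1/47) - 576*√247/247 = -2371*(-1/47) - 576*√247/247 = 2371/47 - 576*√247/247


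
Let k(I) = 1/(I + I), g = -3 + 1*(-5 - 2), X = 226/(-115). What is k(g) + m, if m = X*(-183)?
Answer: 165409/460 ≈ 359.58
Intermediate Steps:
X = -226/115 (X = 226*(-1/115) = -226/115 ≈ -1.9652)
m = 41358/115 (m = -226/115*(-183) = 41358/115 ≈ 359.63)
g = -10 (g = -3 + 1*(-7) = -3 - 7 = -10)
k(I) = 1/(2*I)
k(g) + m = (½)/(-10) + 41358/115 = (½)*(-⅒) + 41358/115 = -1/20 + 41358/115 = 165409/460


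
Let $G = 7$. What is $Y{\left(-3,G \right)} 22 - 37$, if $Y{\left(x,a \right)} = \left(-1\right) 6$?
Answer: $-169$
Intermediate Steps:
$Y{\left(x,a \right)} = -6$
$Y{\left(-3,G \right)} 22 - 37 = \left(-6\right) 22 - 37 = -132 - 37 = -169$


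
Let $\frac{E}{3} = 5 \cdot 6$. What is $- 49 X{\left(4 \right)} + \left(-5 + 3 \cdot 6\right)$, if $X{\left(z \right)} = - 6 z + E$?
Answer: $-3221$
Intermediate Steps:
$E = 90$ ($E = 3 \cdot 5 \cdot 6 = 3 \cdot 30 = 90$)
$X{\left(z \right)} = 90 - 6 z$ ($X{\left(z \right)} = - 6 z + 90 = 90 - 6 z$)
$- 49 X{\left(4 \right)} + \left(-5 + 3 \cdot 6\right) = - 49 \left(90 - 24\right) + \left(-5 + 3 \cdot 6\right) = - 49 \left(90 - 24\right) + \left(-5 + 18\right) = \left(-49\right) 66 + 13 = -3234 + 13 = -3221$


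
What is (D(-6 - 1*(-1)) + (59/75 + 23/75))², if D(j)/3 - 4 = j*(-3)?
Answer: 18983449/5625 ≈ 3374.8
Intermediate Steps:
D(j) = 12 - 9*j (D(j) = 12 + 3*(j*(-3)) = 12 + 3*(-3*j) = 12 - 9*j)
(D(-6 - 1*(-1)) + (59/75 + 23/75))² = ((12 - 9*(-6 - 1*(-1))) + (59/75 + 23/75))² = ((12 - 9*(-6 + 1)) + (59*(1/75) + 23*(1/75)))² = ((12 - 9*(-5)) + (59/75 + 23/75))² = ((12 + 45) + 82/75)² = (57 + 82/75)² = (4357/75)² = 18983449/5625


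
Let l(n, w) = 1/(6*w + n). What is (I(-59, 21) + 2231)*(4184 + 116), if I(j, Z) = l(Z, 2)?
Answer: 316583200/33 ≈ 9.5934e+6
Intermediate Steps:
l(n, w) = 1/(n + 6*w)
I(j, Z) = 1/(12 + Z) (I(j, Z) = 1/(Z + 6*2) = 1/(Z + 12) = 1/(12 + Z))
(I(-59, 21) + 2231)*(4184 + 116) = (1/(12 + 21) + 2231)*(4184 + 116) = (1/33 + 2231)*4300 = (73624/33)*4300 = 316583200/33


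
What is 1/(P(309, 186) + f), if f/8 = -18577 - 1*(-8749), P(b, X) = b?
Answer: -1/78315 ≈ -1.2769e-5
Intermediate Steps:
f = -78624 (f = 8*(-18577 - 1*(-8749)) = 8*(-18577 + 8749) = 8*(-9828) = -78624)
1/(P(309, 186) + f) = 1/(309 - 78624) = 1/(-78315) = -1/78315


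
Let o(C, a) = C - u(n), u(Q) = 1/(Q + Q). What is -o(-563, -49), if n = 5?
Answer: 5631/10 ≈ 563.10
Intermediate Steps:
u(Q) = 1/(2*Q)
o(C, a) = -⅒ + C (o(C, a) = C - 1/(2*5) = C - 1*⅒ = C - ⅒ = -⅒ + C)
-o(-563, -49) = -(-⅒ - 563) = -1*(-5631/10) = 5631/10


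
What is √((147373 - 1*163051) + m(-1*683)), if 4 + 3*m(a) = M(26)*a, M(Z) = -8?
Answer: 13*I*√82 ≈ 117.72*I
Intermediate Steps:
m(a) = -4/3 - 8*a/3 (m(a) = -4/3 + (-8*a)/3 = -4/3 - 8*a/3)
√((147373 - 1*163051) + m(-1*683)) = √((147373 - 1*163051) + (-4/3 - (-8)*683/3)) = √((147373 - 163051) + (-4/3 - 8/3*(-683))) = √(-15678 + (-4/3 + 5464/3)) = √(-15678 + 1820) = √(-13858) = 13*I*√82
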